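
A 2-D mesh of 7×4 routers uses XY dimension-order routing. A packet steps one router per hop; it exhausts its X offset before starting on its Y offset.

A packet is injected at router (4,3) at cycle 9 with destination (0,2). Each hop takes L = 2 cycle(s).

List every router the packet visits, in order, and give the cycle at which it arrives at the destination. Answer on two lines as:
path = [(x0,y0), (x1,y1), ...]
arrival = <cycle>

path = [(4,3), (3,3), (2,3), (1,3), (0,3), (0,2)]
arrival = 19

  0. router=(4,3) cycle=9 (inject)
  1. router=(3,3) cycle=11 dir=W
  2. router=(2,3) cycle=13 dir=W
  3. router=(1,3) cycle=15 dir=W
  4. router=(0,3) cycle=17 dir=W
  5. router=(0,2) cycle=19 dir=S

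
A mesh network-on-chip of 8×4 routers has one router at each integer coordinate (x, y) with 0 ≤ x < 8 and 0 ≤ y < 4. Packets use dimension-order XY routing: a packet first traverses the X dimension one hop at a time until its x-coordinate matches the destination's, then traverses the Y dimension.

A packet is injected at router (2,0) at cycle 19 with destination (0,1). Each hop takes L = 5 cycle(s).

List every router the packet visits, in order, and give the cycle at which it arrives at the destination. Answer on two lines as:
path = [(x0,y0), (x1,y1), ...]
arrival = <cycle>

hop 0: (2,0) @ cyc 19
hop 1: (1,0) @ cyc 24  [W]
hop 2: (0,0) @ cyc 29  [W]
hop 3: (0,1) @ cyc 34  [N]

path = [(2,0), (1,0), (0,0), (0,1)]
arrival = 34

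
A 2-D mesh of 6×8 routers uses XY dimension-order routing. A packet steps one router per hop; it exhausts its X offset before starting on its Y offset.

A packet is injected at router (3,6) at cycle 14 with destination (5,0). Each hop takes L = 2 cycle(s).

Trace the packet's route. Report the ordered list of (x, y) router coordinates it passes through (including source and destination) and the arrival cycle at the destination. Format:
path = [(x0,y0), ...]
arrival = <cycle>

path = [(3,6), (4,6), (5,6), (5,5), (5,4), (5,3), (5,2), (5,1), (5,0)]
arrival = 30

[0] x=3 y=6 t=14
[1] x=4 y=6 t=16 →E
[2] x=5 y=6 t=18 →E
[3] x=5 y=5 t=20 →S
[4] x=5 y=4 t=22 →S
[5] x=5 y=3 t=24 →S
[6] x=5 y=2 t=26 →S
[7] x=5 y=1 t=28 →S
[8] x=5 y=0 t=30 →S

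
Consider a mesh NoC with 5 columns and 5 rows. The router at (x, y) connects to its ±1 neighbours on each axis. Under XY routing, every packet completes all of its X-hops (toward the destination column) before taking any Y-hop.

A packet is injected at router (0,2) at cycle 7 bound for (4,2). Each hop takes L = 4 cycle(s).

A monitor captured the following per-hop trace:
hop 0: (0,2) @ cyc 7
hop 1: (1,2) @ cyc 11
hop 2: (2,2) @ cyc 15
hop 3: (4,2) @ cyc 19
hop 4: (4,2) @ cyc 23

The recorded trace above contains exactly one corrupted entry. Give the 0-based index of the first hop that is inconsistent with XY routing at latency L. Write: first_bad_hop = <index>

[1] (+1,+0) / 4c ⇒ ok
[2] (+1,+0) / 4c ⇒ ok
[3] (+2,+0) / 4c ⇒ BAD: non-unit step

first_bad_hop = 3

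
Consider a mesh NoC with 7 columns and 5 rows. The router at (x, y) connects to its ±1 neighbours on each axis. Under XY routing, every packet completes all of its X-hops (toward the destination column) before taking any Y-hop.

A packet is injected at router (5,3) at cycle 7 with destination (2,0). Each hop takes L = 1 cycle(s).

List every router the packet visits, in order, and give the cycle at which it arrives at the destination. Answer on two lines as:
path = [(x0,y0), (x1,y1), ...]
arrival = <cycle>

#0 — 5,3 | c7
#1 — 4,3 | c8 | W
#2 — 3,3 | c9 | W
#3 — 2,3 | c10 | W
#4 — 2,2 | c11 | S
#5 — 2,1 | c12 | S
#6 — 2,0 | c13 | S

path = [(5,3), (4,3), (3,3), (2,3), (2,2), (2,1), (2,0)]
arrival = 13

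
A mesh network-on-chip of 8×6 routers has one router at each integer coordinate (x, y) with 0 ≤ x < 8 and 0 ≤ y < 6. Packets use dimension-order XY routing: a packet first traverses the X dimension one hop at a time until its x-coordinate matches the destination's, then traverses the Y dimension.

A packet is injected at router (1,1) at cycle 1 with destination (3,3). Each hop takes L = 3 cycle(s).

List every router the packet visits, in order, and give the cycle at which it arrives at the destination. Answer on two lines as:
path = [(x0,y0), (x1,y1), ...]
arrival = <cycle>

src (1,1)  cyc=1
E→(2,1)  cyc=4
E→(3,1)  cyc=7
N→(3,2)  cyc=10
N→(3,3)  cyc=13

path = [(1,1), (2,1), (3,1), (3,2), (3,3)]
arrival = 13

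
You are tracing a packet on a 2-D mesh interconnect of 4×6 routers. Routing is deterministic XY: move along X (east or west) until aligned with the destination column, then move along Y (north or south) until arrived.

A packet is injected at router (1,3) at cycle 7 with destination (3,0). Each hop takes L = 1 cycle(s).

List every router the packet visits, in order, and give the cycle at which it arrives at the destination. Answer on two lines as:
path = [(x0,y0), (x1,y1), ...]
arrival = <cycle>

path = [(1,3), (2,3), (3,3), (3,2), (3,1), (3,0)]
arrival = 12

hop 0: (1,3) @ cyc 7
hop 1: (2,3) @ cyc 8  [E]
hop 2: (3,3) @ cyc 9  [E]
hop 3: (3,2) @ cyc 10  [S]
hop 4: (3,1) @ cyc 11  [S]
hop 5: (3,0) @ cyc 12  [S]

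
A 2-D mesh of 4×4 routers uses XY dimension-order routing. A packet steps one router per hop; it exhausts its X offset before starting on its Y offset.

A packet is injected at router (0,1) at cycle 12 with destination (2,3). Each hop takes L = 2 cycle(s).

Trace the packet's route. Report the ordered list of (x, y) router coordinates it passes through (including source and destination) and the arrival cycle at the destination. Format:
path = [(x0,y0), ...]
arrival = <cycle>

t=12: at (0,1)
t=14: at (1,1) after E
t=16: at (2,1) after E
t=18: at (2,2) after N
t=20: at (2,3) after N

path = [(0,1), (1,1), (2,1), (2,2), (2,3)]
arrival = 20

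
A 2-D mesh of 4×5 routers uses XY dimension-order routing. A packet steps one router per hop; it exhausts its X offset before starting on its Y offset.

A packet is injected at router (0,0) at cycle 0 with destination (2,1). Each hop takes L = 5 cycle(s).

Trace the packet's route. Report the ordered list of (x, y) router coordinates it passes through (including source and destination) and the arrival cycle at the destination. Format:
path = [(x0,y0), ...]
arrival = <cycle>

#0 — 0,0 | c0
#1 — 1,0 | c5 | E
#2 — 2,0 | c10 | E
#3 — 2,1 | c15 | N

path = [(0,0), (1,0), (2,0), (2,1)]
arrival = 15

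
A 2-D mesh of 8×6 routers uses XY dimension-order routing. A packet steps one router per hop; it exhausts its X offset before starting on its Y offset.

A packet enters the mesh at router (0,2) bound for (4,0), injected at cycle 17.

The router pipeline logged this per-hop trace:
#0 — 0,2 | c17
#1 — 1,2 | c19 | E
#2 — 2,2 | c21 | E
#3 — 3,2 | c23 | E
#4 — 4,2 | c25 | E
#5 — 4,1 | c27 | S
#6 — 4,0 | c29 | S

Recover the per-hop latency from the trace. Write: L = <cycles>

L = 2

Between hops 0 and 1 the cycle counter advances 19 − 17 = 2.
One hop costs L cycles, so L = 2.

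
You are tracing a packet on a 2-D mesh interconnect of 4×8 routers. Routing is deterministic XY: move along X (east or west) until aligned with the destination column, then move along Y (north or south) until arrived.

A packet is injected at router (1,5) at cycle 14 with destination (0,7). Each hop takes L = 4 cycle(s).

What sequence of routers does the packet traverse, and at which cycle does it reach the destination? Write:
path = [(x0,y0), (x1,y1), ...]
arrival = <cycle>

path = [(1,5), (0,5), (0,6), (0,7)]
arrival = 26

#0 — 1,5 | c14
#1 — 0,5 | c18 | W
#2 — 0,6 | c22 | N
#3 — 0,7 | c26 | N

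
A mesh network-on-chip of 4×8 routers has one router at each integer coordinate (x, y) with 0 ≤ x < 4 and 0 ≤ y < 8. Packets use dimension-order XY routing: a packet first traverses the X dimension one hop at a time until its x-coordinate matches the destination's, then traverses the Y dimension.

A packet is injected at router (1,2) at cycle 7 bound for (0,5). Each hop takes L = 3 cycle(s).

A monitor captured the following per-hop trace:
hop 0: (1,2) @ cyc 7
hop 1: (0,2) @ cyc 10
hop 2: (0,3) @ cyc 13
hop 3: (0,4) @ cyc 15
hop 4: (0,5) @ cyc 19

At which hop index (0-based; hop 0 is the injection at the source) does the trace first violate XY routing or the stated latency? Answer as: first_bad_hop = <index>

check 1→ d=(-1,0) cyc+3: ok
check 2→ d=(0,1) cyc+3: ok
check 3→ d=(0,1) cyc+2: BAD: Δcyc=2≠L

first_bad_hop = 3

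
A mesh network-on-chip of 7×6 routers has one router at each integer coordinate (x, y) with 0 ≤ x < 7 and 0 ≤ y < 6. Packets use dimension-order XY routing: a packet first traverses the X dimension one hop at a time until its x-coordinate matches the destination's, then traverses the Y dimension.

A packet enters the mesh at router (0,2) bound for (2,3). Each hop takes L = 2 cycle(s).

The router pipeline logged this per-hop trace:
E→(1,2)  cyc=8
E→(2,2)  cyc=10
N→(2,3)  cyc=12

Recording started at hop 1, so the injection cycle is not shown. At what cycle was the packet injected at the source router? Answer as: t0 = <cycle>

At hop 1 the cycle is 8; in general cyc_k = t0 + kL.
Subtract one hop: t0 = 8 − 2 = 6.

t0 = 6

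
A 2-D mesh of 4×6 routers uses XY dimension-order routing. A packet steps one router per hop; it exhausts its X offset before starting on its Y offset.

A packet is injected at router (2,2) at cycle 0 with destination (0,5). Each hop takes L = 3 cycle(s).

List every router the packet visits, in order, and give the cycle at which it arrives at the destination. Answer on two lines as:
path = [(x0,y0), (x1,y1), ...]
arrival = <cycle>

[0] x=2 y=2 t=0
[1] x=1 y=2 t=3 →W
[2] x=0 y=2 t=6 →W
[3] x=0 y=3 t=9 →N
[4] x=0 y=4 t=12 →N
[5] x=0 y=5 t=15 →N

path = [(2,2), (1,2), (0,2), (0,3), (0,4), (0,5)]
arrival = 15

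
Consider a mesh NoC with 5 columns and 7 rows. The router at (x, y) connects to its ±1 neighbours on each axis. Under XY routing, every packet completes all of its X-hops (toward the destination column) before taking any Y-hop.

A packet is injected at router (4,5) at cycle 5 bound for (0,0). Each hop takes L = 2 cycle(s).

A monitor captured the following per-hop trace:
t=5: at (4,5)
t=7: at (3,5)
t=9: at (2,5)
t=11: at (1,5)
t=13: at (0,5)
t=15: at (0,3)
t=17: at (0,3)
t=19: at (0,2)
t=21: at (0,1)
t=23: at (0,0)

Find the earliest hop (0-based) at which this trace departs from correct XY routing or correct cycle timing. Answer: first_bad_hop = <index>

first_bad_hop = 5

check 1→ d=(-1,0) cyc+2: ok
check 2→ d=(-1,0) cyc+2: ok
check 3→ d=(-1,0) cyc+2: ok
check 4→ d=(-1,0) cyc+2: ok
check 5→ d=(0,-2) cyc+2: BAD: non-unit step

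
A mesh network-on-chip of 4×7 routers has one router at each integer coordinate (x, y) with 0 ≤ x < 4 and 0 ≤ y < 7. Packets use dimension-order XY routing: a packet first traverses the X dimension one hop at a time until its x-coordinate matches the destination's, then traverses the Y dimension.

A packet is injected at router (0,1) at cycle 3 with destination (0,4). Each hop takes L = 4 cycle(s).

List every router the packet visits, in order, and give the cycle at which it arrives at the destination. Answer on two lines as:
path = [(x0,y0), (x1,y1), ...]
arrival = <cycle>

path = [(0,1), (0,2), (0,3), (0,4)]
arrival = 15

[0] x=0 y=1 t=3
[1] x=0 y=2 t=7 →N
[2] x=0 y=3 t=11 →N
[3] x=0 y=4 t=15 →N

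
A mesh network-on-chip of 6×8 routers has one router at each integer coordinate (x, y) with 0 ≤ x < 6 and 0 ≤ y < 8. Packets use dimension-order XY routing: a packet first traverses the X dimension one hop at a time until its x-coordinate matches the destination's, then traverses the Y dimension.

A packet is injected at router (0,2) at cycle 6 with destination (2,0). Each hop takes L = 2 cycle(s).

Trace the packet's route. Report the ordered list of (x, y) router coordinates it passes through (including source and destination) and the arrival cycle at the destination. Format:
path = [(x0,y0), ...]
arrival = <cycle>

t=6: at (0,2)
t=8: at (1,2) after E
t=10: at (2,2) after E
t=12: at (2,1) after S
t=14: at (2,0) after S

path = [(0,2), (1,2), (2,2), (2,1), (2,0)]
arrival = 14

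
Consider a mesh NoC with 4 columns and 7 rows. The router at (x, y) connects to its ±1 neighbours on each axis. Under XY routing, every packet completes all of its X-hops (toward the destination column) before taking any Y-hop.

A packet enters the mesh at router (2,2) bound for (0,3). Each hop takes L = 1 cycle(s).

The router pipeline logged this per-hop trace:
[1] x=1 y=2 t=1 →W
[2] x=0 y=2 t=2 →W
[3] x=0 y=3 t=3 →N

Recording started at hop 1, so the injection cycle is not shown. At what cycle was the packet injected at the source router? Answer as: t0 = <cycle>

cyc[1] = 1 and cyc[k] = t0 + k·L for every k.
So t0 = 1 − 1·1 = 0.

t0 = 0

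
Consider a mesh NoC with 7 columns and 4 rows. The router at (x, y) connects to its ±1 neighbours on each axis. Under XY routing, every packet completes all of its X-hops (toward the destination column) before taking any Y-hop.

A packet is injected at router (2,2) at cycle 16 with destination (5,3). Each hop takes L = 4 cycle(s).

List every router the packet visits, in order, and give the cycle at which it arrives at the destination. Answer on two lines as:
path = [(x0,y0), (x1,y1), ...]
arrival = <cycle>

path = [(2,2), (3,2), (4,2), (5,2), (5,3)]
arrival = 32

#0 — 2,2 | c16
#1 — 3,2 | c20 | E
#2 — 4,2 | c24 | E
#3 — 5,2 | c28 | E
#4 — 5,3 | c32 | N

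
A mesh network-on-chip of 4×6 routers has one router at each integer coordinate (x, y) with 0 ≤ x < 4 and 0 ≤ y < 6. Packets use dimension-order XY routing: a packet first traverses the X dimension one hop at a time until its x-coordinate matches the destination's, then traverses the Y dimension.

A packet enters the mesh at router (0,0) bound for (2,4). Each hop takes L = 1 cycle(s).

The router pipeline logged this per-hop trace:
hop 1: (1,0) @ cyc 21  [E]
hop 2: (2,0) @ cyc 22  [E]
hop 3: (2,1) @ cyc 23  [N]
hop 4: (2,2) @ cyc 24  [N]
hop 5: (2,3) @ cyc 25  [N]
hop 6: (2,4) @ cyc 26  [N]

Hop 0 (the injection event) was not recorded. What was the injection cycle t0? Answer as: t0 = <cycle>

cyc[1] = 21 and cyc[k] = t0 + k·L for every k.
Therefore t0 = 21 − L = 20.

t0 = 20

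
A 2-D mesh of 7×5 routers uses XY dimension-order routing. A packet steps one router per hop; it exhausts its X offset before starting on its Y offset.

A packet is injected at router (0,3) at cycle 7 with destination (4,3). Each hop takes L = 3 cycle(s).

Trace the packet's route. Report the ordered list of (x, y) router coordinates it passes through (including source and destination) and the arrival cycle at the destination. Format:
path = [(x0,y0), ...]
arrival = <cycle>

path = [(0,3), (1,3), (2,3), (3,3), (4,3)]
arrival = 19

  0. router=(0,3) cycle=7 (inject)
  1. router=(1,3) cycle=10 dir=E
  2. router=(2,3) cycle=13 dir=E
  3. router=(3,3) cycle=16 dir=E
  4. router=(4,3) cycle=19 dir=E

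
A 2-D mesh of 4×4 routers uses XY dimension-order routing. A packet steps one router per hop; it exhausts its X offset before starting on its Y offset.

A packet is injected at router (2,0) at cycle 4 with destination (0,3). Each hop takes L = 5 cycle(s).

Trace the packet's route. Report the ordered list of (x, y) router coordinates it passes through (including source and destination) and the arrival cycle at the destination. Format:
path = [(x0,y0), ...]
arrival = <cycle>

src (2,0)  cyc=4
W→(1,0)  cyc=9
W→(0,0)  cyc=14
N→(0,1)  cyc=19
N→(0,2)  cyc=24
N→(0,3)  cyc=29

path = [(2,0), (1,0), (0,0), (0,1), (0,2), (0,3)]
arrival = 29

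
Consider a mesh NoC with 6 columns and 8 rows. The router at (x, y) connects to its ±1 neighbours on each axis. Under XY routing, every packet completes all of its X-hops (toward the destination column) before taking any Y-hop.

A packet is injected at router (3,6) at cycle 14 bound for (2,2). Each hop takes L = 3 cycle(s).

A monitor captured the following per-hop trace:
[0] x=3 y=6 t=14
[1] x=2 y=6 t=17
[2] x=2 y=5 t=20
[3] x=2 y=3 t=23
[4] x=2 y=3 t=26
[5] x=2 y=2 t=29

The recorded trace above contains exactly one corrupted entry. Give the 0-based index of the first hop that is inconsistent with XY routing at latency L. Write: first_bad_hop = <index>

hop 1: step (-1,+0), +3 cyc — ok
hop 2: step (+0,-1), +3 cyc — ok
hop 3: step (+0,-2), +3 cyc — BAD: non-unit step

first_bad_hop = 3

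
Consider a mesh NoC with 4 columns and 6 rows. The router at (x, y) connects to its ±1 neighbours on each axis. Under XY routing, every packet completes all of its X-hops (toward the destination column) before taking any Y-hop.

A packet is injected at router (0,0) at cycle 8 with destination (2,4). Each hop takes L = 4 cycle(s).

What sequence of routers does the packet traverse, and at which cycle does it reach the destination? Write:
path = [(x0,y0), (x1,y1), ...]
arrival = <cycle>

src (0,0)  cyc=8
E→(1,0)  cyc=12
E→(2,0)  cyc=16
N→(2,1)  cyc=20
N→(2,2)  cyc=24
N→(2,3)  cyc=28
N→(2,4)  cyc=32

path = [(0,0), (1,0), (2,0), (2,1), (2,2), (2,3), (2,4)]
arrival = 32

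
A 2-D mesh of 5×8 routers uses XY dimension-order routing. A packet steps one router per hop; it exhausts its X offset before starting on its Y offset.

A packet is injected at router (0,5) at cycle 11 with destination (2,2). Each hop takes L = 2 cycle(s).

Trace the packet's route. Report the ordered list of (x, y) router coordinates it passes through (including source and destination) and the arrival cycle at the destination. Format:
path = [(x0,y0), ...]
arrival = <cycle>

path = [(0,5), (1,5), (2,5), (2,4), (2,3), (2,2)]
arrival = 21

[0] x=0 y=5 t=11
[1] x=1 y=5 t=13 →E
[2] x=2 y=5 t=15 →E
[3] x=2 y=4 t=17 →S
[4] x=2 y=3 t=19 →S
[5] x=2 y=2 t=21 →S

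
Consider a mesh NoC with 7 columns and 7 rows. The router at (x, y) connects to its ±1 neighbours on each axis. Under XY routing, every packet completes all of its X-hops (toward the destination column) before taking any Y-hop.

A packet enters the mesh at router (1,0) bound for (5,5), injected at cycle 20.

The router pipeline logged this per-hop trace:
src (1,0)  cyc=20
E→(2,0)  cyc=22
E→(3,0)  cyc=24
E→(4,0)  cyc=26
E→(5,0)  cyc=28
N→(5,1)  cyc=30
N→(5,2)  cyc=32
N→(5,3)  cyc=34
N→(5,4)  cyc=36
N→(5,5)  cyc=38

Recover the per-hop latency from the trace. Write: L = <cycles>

Between hops 0 and 1 the cycle counter advances 22 − 20 = 2.
One hop costs L cycles, so L = 2.

L = 2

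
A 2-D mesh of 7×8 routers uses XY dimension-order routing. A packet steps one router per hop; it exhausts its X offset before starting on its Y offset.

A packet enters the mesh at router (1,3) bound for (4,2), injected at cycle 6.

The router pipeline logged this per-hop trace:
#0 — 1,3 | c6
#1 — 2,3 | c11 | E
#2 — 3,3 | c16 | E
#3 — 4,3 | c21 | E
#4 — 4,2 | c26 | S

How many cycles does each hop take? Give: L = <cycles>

L = 5

Between hops 0 and 1 the cycle counter advances 11 − 6 = 5.
One hop costs L cycles, so L = 5.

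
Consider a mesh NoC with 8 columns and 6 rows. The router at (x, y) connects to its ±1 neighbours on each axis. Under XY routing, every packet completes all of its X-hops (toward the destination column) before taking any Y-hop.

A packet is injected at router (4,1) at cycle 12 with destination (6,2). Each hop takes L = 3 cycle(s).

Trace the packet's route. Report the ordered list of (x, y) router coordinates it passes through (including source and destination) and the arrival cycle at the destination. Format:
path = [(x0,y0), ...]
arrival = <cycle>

path = [(4,1), (5,1), (6,1), (6,2)]
arrival = 21

[0] x=4 y=1 t=12
[1] x=5 y=1 t=15 →E
[2] x=6 y=1 t=18 →E
[3] x=6 y=2 t=21 →N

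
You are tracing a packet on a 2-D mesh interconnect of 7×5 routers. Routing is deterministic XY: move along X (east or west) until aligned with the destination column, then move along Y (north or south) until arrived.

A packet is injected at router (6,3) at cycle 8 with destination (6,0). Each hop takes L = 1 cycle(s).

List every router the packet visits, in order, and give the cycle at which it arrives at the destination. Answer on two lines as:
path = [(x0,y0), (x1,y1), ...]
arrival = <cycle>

  0. router=(6,3) cycle=8 (inject)
  1. router=(6,2) cycle=9 dir=S
  2. router=(6,1) cycle=10 dir=S
  3. router=(6,0) cycle=11 dir=S

path = [(6,3), (6,2), (6,1), (6,0)]
arrival = 11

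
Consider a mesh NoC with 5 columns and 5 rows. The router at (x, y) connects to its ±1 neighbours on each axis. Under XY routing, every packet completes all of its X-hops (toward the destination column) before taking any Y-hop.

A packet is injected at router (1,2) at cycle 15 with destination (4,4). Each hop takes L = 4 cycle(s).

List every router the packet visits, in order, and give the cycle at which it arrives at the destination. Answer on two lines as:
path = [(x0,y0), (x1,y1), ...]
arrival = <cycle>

path = [(1,2), (2,2), (3,2), (4,2), (4,3), (4,4)]
arrival = 35

t=15: at (1,2)
t=19: at (2,2) after E
t=23: at (3,2) after E
t=27: at (4,2) after E
t=31: at (4,3) after N
t=35: at (4,4) after N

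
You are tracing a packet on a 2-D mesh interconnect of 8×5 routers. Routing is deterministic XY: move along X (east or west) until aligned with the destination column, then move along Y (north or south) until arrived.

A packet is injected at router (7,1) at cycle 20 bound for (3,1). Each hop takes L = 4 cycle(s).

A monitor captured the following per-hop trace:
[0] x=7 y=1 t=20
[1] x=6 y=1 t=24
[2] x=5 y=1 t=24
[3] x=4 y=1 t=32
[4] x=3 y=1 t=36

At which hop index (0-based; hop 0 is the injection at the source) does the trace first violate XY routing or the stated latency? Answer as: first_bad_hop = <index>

first_bad_hop = 2

check 1→ d=(-1,0) cyc+4: ok
check 2→ d=(-1,0) cyc+0: BAD: Δcyc=0≠L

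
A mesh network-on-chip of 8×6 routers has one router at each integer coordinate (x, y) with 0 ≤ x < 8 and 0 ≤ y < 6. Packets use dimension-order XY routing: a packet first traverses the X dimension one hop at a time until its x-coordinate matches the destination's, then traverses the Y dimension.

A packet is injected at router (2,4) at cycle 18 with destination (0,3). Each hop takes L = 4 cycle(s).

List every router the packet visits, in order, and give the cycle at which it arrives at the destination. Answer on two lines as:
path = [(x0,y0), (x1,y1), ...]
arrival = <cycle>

path = [(2,4), (1,4), (0,4), (0,3)]
arrival = 30

[0] x=2 y=4 t=18
[1] x=1 y=4 t=22 →W
[2] x=0 y=4 t=26 →W
[3] x=0 y=3 t=30 →S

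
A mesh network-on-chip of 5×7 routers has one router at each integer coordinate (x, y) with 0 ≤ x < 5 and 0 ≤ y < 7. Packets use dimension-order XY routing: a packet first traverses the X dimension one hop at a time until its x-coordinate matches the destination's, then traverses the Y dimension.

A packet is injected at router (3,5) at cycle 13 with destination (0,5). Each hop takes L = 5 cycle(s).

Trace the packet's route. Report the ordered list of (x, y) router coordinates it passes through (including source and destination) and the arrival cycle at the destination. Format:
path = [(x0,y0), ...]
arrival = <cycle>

src (3,5)  cyc=13
W→(2,5)  cyc=18
W→(1,5)  cyc=23
W→(0,5)  cyc=28

path = [(3,5), (2,5), (1,5), (0,5)]
arrival = 28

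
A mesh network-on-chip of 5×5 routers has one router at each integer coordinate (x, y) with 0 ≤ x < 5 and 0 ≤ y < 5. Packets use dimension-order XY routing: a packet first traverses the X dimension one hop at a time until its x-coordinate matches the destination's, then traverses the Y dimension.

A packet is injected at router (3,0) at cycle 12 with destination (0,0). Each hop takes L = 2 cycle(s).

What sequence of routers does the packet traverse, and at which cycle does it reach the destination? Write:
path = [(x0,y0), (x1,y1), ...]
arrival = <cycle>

path = [(3,0), (2,0), (1,0), (0,0)]
arrival = 18

src (3,0)  cyc=12
W→(2,0)  cyc=14
W→(1,0)  cyc=16
W→(0,0)  cyc=18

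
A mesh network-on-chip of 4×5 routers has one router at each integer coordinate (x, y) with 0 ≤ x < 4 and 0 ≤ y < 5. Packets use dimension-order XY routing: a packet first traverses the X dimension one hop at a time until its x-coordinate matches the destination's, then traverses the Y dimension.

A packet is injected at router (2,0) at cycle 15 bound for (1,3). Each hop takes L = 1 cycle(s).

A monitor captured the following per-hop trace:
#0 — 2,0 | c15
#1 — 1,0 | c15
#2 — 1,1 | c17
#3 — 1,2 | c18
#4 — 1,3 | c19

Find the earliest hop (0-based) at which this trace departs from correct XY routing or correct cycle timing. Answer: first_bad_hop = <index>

first_bad_hop = 1

hop 1: step (-1,+0), +0 cyc — BAD: Δcyc=0≠L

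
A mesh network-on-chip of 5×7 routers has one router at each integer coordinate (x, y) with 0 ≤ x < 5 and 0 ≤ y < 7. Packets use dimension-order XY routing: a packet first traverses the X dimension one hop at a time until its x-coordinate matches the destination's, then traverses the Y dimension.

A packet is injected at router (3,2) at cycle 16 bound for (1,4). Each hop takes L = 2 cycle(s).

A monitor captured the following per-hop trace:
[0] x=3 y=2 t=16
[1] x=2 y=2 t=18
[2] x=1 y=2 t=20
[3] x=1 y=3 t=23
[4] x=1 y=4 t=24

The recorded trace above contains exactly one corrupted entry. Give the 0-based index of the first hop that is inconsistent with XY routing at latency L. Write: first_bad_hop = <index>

first_bad_hop = 3

check 1→ d=(-1,0) cyc+2: ok
check 2→ d=(-1,0) cyc+2: ok
check 3→ d=(0,1) cyc+3: BAD: Δcyc=3≠L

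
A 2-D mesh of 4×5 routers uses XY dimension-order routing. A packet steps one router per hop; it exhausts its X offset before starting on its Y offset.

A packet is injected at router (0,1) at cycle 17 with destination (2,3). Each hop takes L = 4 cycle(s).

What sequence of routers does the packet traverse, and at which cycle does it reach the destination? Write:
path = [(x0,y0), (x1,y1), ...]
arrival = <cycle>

#0 — 0,1 | c17
#1 — 1,1 | c21 | E
#2 — 2,1 | c25 | E
#3 — 2,2 | c29 | N
#4 — 2,3 | c33 | N

path = [(0,1), (1,1), (2,1), (2,2), (2,3)]
arrival = 33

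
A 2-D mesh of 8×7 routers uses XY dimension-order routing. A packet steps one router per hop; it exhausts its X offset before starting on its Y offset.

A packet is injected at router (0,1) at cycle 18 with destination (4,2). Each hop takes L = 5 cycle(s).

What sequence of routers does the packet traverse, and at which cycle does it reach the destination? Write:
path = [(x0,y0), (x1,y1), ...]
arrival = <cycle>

path = [(0,1), (1,1), (2,1), (3,1), (4,1), (4,2)]
arrival = 43

  0. router=(0,1) cycle=18 (inject)
  1. router=(1,1) cycle=23 dir=E
  2. router=(2,1) cycle=28 dir=E
  3. router=(3,1) cycle=33 dir=E
  4. router=(4,1) cycle=38 dir=E
  5. router=(4,2) cycle=43 dir=N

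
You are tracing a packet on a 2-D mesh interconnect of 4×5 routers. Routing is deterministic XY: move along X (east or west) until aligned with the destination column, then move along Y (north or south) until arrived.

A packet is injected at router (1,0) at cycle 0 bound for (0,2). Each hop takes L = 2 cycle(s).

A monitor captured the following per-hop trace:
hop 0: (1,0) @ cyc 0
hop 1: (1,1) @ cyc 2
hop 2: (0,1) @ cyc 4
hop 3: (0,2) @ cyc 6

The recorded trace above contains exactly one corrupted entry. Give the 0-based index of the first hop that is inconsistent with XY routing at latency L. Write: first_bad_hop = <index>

first_bad_hop = 1

[1] (+0,+1) / 2c ⇒ BAD: Y-move but x=1≠0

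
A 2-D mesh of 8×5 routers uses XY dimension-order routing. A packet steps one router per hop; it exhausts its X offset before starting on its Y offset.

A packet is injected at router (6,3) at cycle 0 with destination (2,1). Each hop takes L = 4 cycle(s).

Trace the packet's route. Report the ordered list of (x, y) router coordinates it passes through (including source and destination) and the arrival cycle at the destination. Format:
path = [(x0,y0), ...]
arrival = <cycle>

path = [(6,3), (5,3), (4,3), (3,3), (2,3), (2,2), (2,1)]
arrival = 24

hop 0: (6,3) @ cyc 0
hop 1: (5,3) @ cyc 4  [W]
hop 2: (4,3) @ cyc 8  [W]
hop 3: (3,3) @ cyc 12  [W]
hop 4: (2,3) @ cyc 16  [W]
hop 5: (2,2) @ cyc 20  [S]
hop 6: (2,1) @ cyc 24  [S]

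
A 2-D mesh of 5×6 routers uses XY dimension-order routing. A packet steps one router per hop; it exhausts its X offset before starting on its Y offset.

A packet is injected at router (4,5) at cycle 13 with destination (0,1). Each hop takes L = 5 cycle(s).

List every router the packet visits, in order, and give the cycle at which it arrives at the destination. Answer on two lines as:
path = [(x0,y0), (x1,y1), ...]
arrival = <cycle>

[0] x=4 y=5 t=13
[1] x=3 y=5 t=18 →W
[2] x=2 y=5 t=23 →W
[3] x=1 y=5 t=28 →W
[4] x=0 y=5 t=33 →W
[5] x=0 y=4 t=38 →S
[6] x=0 y=3 t=43 →S
[7] x=0 y=2 t=48 →S
[8] x=0 y=1 t=53 →S

path = [(4,5), (3,5), (2,5), (1,5), (0,5), (0,4), (0,3), (0,2), (0,1)]
arrival = 53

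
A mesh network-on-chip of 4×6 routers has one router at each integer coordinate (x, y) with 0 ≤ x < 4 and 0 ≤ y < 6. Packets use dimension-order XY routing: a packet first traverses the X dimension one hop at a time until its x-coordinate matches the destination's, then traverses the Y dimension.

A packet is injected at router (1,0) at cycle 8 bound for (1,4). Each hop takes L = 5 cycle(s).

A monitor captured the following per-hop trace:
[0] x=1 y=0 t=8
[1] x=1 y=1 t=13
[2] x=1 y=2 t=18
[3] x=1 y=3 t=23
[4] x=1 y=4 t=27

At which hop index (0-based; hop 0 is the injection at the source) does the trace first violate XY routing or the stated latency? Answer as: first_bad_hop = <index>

first_bad_hop = 4

  1: Δx=+0 Δy=+1 Δt=5 [ok]
  2: Δx=+0 Δy=+1 Δt=5 [ok]
  3: Δx=+0 Δy=+1 Δt=5 [ok]
  4: Δx=+0 Δy=+1 Δt=4 [BAD: Δcyc=4≠L]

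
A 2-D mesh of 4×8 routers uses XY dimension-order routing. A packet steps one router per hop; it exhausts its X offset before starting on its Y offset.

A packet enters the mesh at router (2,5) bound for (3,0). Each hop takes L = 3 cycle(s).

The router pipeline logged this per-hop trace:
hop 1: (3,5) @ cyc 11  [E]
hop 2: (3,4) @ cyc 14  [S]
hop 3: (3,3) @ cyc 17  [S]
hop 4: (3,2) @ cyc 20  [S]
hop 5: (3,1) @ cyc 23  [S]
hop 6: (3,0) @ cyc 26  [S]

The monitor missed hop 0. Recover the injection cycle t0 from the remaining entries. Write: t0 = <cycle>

At hop 1 the cycle is 11; in general cyc_k = t0 + kL.
Therefore t0 = 11 − L = 8.

t0 = 8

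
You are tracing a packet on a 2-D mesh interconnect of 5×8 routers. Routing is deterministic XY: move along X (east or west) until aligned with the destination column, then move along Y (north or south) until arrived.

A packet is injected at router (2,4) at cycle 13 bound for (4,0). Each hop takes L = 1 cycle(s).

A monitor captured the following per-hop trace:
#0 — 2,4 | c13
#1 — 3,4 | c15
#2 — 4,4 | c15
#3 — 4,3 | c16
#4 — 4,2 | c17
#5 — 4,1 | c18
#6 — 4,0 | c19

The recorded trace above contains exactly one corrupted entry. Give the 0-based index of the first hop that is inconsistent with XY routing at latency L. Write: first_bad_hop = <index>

hop 1: step (+1,+0), +2 cyc — BAD: Δcyc=2≠L

first_bad_hop = 1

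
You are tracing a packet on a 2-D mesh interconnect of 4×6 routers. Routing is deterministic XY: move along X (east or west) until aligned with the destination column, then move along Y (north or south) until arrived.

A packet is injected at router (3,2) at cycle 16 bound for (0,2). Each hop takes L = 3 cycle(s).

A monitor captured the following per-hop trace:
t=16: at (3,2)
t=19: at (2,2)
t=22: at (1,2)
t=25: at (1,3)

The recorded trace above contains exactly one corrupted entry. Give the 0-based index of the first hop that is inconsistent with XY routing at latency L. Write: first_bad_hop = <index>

first_bad_hop = 3

[1] (-1,+0) / 3c ⇒ ok
[2] (-1,+0) / 3c ⇒ ok
[3] (+0,+1) / 3c ⇒ BAD: Y-move but x=1≠0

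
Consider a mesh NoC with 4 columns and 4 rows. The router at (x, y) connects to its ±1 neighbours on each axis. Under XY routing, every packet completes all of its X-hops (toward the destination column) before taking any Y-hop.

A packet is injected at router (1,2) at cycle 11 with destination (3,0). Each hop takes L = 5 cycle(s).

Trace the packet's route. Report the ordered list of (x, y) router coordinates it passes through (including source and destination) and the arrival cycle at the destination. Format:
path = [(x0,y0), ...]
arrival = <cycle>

[0] x=1 y=2 t=11
[1] x=2 y=2 t=16 →E
[2] x=3 y=2 t=21 →E
[3] x=3 y=1 t=26 →S
[4] x=3 y=0 t=31 →S

path = [(1,2), (2,2), (3,2), (3,1), (3,0)]
arrival = 31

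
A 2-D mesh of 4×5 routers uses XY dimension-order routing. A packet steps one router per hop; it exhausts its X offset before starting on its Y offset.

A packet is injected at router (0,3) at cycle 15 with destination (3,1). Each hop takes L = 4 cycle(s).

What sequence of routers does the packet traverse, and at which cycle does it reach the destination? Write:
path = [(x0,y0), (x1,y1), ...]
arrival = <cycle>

[0] x=0 y=3 t=15
[1] x=1 y=3 t=19 →E
[2] x=2 y=3 t=23 →E
[3] x=3 y=3 t=27 →E
[4] x=3 y=2 t=31 →S
[5] x=3 y=1 t=35 →S

path = [(0,3), (1,3), (2,3), (3,3), (3,2), (3,1)]
arrival = 35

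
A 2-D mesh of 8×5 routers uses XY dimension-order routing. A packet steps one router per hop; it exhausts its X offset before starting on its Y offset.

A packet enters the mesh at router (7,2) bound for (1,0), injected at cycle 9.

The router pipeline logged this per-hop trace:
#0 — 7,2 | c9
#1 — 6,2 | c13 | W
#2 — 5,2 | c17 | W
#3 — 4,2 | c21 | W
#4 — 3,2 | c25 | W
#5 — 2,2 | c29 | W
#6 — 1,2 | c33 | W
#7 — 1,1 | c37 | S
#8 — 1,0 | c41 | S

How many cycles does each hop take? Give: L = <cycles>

cyc[1] − cyc[0] = 13 − 9 = 4.
One hop costs L cycles, so L = 4.

L = 4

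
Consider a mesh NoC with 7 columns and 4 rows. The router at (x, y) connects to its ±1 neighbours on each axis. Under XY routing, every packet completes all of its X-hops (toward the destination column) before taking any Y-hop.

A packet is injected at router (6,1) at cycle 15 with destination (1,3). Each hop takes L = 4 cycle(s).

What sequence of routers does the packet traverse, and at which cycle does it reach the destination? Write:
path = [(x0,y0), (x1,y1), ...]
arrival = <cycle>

path = [(6,1), (5,1), (4,1), (3,1), (2,1), (1,1), (1,2), (1,3)]
arrival = 43

  0. router=(6,1) cycle=15 (inject)
  1. router=(5,1) cycle=19 dir=W
  2. router=(4,1) cycle=23 dir=W
  3. router=(3,1) cycle=27 dir=W
  4. router=(2,1) cycle=31 dir=W
  5. router=(1,1) cycle=35 dir=W
  6. router=(1,2) cycle=39 dir=N
  7. router=(1,3) cycle=43 dir=N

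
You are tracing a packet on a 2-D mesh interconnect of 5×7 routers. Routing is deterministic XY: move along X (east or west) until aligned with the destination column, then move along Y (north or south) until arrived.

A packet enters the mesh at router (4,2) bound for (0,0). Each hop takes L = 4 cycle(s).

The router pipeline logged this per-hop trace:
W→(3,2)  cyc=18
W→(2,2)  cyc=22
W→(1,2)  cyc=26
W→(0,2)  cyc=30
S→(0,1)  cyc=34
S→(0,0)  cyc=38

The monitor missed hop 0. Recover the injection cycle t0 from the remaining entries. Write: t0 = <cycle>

t0 = 14

Hop 1 reached at cycle 18; hop k is at t0 + k·L.
So t0 = 18 − 1·4 = 14.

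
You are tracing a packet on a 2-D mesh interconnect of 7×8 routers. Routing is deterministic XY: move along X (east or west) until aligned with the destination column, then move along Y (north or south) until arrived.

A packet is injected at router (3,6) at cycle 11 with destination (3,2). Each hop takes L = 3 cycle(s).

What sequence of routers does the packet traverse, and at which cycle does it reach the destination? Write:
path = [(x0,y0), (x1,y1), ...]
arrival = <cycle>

path = [(3,6), (3,5), (3,4), (3,3), (3,2)]
arrival = 23

#0 — 3,6 | c11
#1 — 3,5 | c14 | S
#2 — 3,4 | c17 | S
#3 — 3,3 | c20 | S
#4 — 3,2 | c23 | S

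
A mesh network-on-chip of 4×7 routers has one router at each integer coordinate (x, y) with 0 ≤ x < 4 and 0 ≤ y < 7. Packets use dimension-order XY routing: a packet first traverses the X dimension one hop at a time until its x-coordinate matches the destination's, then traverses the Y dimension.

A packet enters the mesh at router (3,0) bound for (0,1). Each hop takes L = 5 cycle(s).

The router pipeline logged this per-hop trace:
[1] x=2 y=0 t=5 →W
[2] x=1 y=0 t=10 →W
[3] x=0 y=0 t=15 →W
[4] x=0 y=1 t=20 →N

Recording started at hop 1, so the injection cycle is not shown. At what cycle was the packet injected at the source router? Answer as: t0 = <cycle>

At hop 1 the cycle is 5; in general cyc_k = t0 + kL.
Subtract one hop: t0 = 5 − 5 = 0.

t0 = 0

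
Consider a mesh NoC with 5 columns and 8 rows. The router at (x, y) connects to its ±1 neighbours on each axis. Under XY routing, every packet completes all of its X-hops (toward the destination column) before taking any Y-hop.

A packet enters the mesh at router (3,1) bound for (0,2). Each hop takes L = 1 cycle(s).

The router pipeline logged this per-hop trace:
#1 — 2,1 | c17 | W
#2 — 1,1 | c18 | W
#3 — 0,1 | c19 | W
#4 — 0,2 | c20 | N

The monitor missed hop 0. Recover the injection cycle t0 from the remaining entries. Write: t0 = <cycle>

At hop 1 the cycle is 17; in general cyc_k = t0 + kL.
Subtract one hop: t0 = 17 − 1 = 16.

t0 = 16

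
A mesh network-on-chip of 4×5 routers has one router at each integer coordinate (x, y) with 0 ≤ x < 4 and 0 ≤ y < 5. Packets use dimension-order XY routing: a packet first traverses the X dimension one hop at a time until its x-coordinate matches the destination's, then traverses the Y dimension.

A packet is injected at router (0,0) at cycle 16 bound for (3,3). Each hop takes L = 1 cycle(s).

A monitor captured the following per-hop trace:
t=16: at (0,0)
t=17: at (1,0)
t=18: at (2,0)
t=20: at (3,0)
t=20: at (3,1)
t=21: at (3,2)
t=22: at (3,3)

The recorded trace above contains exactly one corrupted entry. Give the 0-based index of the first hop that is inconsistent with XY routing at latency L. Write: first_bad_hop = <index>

first_bad_hop = 3

check 1→ d=(1,0) cyc+1: ok
check 2→ d=(1,0) cyc+1: ok
check 3→ d=(1,0) cyc+2: BAD: Δcyc=2≠L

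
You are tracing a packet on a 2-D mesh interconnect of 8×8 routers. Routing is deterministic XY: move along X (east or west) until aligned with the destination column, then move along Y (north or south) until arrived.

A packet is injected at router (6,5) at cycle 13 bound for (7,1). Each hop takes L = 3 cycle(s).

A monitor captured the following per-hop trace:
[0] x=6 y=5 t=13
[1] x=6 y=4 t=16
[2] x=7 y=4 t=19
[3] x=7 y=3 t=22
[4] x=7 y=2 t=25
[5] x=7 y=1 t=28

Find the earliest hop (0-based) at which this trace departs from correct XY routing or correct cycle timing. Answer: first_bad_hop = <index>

[1] (+0,-1) / 3c ⇒ BAD: Y-move but x=6≠7

first_bad_hop = 1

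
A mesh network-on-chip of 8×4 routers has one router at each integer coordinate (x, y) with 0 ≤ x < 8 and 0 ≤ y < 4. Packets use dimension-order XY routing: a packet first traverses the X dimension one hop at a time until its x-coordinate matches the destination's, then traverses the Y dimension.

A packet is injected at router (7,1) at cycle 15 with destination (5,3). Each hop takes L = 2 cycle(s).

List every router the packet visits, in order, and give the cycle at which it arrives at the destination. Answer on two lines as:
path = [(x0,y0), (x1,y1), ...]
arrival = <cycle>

  0. router=(7,1) cycle=15 (inject)
  1. router=(6,1) cycle=17 dir=W
  2. router=(5,1) cycle=19 dir=W
  3. router=(5,2) cycle=21 dir=N
  4. router=(5,3) cycle=23 dir=N

path = [(7,1), (6,1), (5,1), (5,2), (5,3)]
arrival = 23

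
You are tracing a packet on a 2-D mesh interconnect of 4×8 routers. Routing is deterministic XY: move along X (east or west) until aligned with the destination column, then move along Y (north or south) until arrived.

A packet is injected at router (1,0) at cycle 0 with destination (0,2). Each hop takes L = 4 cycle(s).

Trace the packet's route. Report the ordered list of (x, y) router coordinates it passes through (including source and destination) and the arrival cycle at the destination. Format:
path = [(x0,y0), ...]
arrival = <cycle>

path = [(1,0), (0,0), (0,1), (0,2)]
arrival = 12

#0 — 1,0 | c0
#1 — 0,0 | c4 | W
#2 — 0,1 | c8 | N
#3 — 0,2 | c12 | N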